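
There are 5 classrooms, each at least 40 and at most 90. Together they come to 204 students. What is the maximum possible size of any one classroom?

To make one classroom as large as possible, make the other 4 as small as possible.
The other 4 contribute at least 4 × 40 = 160, leaving at most 204 − 160 = 44.
Since 44 ≤ 90, this is achievable: one at 44 and 4 at 40.

44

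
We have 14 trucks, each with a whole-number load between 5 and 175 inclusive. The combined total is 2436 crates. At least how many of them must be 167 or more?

13

Each value short of 167 is at most 166, costing at least 175 − 166 = 9 against the maximum total of 2450.
We can afford to lose at most 2450 − 2436 = 14, so at most ⌊14/9⌋ = 1 fall short, and at least 13 are ≥ 167.
Exactly 13 works: 13 values at 175 and 1 at 166 total 2441; lower one of the high values by 5 (still ≥ 167) to hit 2436.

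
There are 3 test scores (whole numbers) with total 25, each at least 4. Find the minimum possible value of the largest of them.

9

Some value must be at least ⌈25/3⌉ = 9, since 3 × 8 = 24 < 25.
Equality holds with 1 value of 9 and 2 values of 8.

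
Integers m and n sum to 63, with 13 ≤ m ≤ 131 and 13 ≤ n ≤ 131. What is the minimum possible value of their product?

Since m + n is fixed, pushing one of them to its bound minimizes the product.
The extreme feasible split is m = 13, n = 50, giving mn = 650.

650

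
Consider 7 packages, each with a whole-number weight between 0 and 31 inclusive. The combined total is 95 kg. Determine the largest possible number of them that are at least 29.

If k of the values are ≥ 29, the total is ≥ 29k + 0(7 − k).
Setting 29k + 0(7 − k) ≤ 95 gives 29k ≤ 95, so k ≤ 3.
k = 3 is achieved by 3 values at 29 and 4 at 0, total 87; add 8 to one value (staying below 29) to reach 95.

3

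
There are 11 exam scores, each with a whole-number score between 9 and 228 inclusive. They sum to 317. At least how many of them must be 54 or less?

Each value above 54 is at least 55, contributing at least 55 − 9 = 46 above the floor 9.
The sum exceeds the floor total 99 by 218, so at most ⌊218/46⌋ = 4 exceed 54, and at least 7 are ≤ 54.
Exactly 7 works: 7 values at 9 and 4 at 55 total 283; raise one of the low values by 34 (still ≤ 54) to hit 317.

7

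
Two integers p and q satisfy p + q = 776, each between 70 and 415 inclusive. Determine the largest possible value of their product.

150544

pq = p(776 − p) is maximized when p is as near 776/2 as the bounds allow.
Taking p = 388 and q = 388 (both in [70, 415]) gives pq = 150544.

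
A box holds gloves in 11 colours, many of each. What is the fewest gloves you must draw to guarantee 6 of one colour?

You could draw 5 of every colour without reaching 6 of any — 55 in all.
One more forces 6 of some colour, so 55 + 1 = 56.

56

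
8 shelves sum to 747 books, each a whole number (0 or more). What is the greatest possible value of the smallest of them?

93

The 8 values sum to 747, so their minimum is at most ⌊747/8⌋ = 93.
Achievable: 5 of them at 93 and 3 at 94 total 747.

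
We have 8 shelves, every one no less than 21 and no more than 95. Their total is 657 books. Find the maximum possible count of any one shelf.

95

To make one shelf as large as possible, make the other 7 as small as possible.
The other 7 contribute at least 7 × 21 = 147, leaving at most 657 − 147 = 510.
But each shelf is capped at 95, so the maximum is 95.
Achievable: one at 95 and the other 7 totalling 562, which fits since 7 × 21 ≤ 562 ≤ 7 × 95.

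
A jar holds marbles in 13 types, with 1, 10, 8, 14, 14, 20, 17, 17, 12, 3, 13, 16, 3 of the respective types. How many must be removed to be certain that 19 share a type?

147

In the worst case you take as many as possible of each type without reaching 19: 1 + 10 + 8 + 14 + 14 + 18 + 17 + 17 + 12 + 3 + 13 + 16 + 3 = 146.
The next one must give 19 of some type, so 146 + 1 = 147.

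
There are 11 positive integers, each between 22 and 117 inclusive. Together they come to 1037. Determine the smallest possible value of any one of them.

To make one integer as small as possible, make the other 10 as large as possible.
The other 10 can take up 10 × 117 = 1170 ≥ 1037 − 22, so one integer can sit at its floor of 22.
Achievable: one at 22 and the other 10 totalling 1015, which fits since 10 × 22 ≤ 1015 ≤ 10 × 117.

22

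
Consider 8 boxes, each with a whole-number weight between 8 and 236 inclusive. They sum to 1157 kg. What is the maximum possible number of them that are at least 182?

6

Suppose k of them are at least 182. Those contribute at least 182 each and the other 8 − k at least 8 each.
So the total is at least 182k + 8(8 − k) = 64 + 174k. This must be ≤ 1157, giving k ≤ 6.
k = 6 is achieved by 6 values at 182 and 2 at 8, total 1108; add 49 to one value (staying below 182) to reach 1157.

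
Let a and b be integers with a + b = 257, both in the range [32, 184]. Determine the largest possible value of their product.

For a fixed sum, the product ab is largest when a and b are as close as possible.
Taking a = 128 and b = 129 (both in [32, 184]) gives ab = 16512.

16512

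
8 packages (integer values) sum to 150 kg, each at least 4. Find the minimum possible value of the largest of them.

The 8 values sum to 150, so their maximum is at least ⌈150/8⌉ = 19.
Equality holds with 6 values of 19 and 2 values of 18.

19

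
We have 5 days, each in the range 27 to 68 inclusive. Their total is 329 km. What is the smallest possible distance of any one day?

Minimizing one value means maximizing the remaining 4.
The other 4 contribute at most 4 × 68 = 272, leaving at least 329 − 272 = 57.
Since 57 ≥ 27, this is achievable: one at 57 and 4 at 68.

57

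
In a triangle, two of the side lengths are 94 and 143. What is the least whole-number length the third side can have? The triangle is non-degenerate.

50

The third side must exceed |94 − 143| = 49.
The smallest integer above 49 is 50.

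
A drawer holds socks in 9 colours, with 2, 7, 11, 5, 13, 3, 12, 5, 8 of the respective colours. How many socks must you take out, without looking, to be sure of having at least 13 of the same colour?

In the worst case you take as many as possible of each colour without reaching 13: 2 + 7 + 11 + 5 + 12 + 3 + 12 + 5 + 8 = 65.
The next one must give 13 of some colour, so 65 + 1 = 66.

66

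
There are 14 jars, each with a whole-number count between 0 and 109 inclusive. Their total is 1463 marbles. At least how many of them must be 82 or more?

12

Suppose at most 14 − j of them reach 82; then j values are ≤ 81 and the rest ≤ 109.
The total is then ≤ 81·j + 109·(14 − j) = 1526 − 28j. For this to be ≥ 1463 we need j ≤ 2, so at least 14 − 2 = 12 must reach 82.
Exactly 12 works: 12 values at 109 and 2 at 81 total 1470; lower one of the high values by 7 (still ≥ 82) to hit 1463.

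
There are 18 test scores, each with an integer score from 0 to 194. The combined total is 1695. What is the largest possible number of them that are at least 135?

If k of the values are ≥ 135, the total is ≥ 135k + 0(18 − k).
Setting 135k + 0(18 − k) ≤ 1695 gives 135k ≤ 1695, so k ≤ 12.
k = 12 is achieved by 12 values at 135 and 6 at 0, total 1620; add 75 to one value (staying below 135) to reach 1695.

12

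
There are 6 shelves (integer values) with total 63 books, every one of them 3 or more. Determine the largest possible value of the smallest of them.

If every one of the 6 were at least 11, the total would be at least 6 × 11 = 66 > 63.
Achievable: 3 of them at 10 and 3 at 11 total 63.

10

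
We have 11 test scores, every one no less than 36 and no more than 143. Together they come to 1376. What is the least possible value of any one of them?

Minimizing one value means maximizing the remaining 10.
The other 10 can take up 10 × 143 = 1430 ≥ 1376 − 36, so one score can sit at its floor of 36.
Achievable: one at 36 and the other 10 totalling 1340, which fits since 10 × 36 ≤ 1340 ≤ 10 × 143.

36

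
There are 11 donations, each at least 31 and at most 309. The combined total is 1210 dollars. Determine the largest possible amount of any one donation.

309

Maximizing one value means minimizing the remaining 10.
The other 10 contribute at least 10 × 31 = 310, leaving at most 1210 − 310 = 900.
But each donation is capped at 309, so the maximum is 309.
Achievable: one at 309 and the other 10 totalling 901, which fits since 10 × 31 ≤ 901 ≤ 10 × 309.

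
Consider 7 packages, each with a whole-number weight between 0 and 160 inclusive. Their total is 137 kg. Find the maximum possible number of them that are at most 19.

Each value at 19 or below falls at least 160 − 19 = 141 short of the ceiling 160.
The ceiling total is 7 × 160 = 1120, and we need 137, so at most ⌊(1120 − 137)/141⌋ = 6 can be that low.
k = 6 is achieved by 6 values at 19 and 1 at 160, total 274; lower one of the 160's by 137 (still > 19) to reach 137.

6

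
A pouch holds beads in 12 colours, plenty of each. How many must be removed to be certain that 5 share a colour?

You could draw 4 of every colour without reaching 5 of any — 48 in all.
One more forces 5 of some colour, so 48 + 1 = 49.

49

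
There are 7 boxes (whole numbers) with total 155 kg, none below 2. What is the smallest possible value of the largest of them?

23

If every one of the 7 were at most 22, the total would be at most 7 × 22 = 154 < 155.
Taking 6 copies of 22 and 1 copy of 23 gives exactly 155, so 23 is attained.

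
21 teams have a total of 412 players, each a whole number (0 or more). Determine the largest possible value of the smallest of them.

The 21 values sum to 412, so their minimum is at most ⌊412/21⌋ = 19.
Equality holds with 8 values of 19 and 13 values of 20.

19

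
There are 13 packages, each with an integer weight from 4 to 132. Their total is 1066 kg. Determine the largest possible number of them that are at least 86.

Suppose k of them are at least 86. Those contribute at least 86 each and the other 13 − k at least 4 each.
So the total is at least 86k + 4(13 − k) = 52 + 82k. This must be ≤ 1066, giving k ≤ 12.
k = 12 is achieved by 12 values at 86 and 1 at 4, total 1036; add 30 to one value (staying below 86) to reach 1066.

12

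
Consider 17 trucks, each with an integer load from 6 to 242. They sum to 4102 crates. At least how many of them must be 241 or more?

11

If only k of them are at least 241, the other 17 − k are at most 240, so the total is at most k·242 + (17 − k)·240.
This must reach 4102, so k·242 + (17 − k)·240 ≥ 4102, giving k ≥ 11.
Exactly 11 works: 11 values at 242 and 6 at 240 total 4102.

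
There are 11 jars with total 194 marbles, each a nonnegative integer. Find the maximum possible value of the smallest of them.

If every one of the 11 were at least 18, the total would be at least 11 × 18 = 198 > 194.
Equality holds with 4 values of 17 and 7 values of 18.

17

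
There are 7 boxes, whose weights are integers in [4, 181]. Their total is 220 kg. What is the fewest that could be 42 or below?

Each value above 42 is at least 43, contributing at least 43 − 4 = 39 above the floor 4.
The sum exceeds the floor total 28 by 192, so at most ⌊192/39⌋ = 4 exceed 42, and at least 3 are ≤ 42.
Exactly 3 works: 3 values at 4 and 4 at 43 total 184; raise one of the low values by 36 (still ≤ 42) to hit 220.

3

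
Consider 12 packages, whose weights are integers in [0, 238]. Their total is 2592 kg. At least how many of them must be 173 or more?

8

Suppose at most 12 − j of them reach 173; then j values are ≤ 172 and the rest ≤ 238.
The total is then ≤ 172·j + 238·(12 − j) = 2856 − 66j. For this to be ≥ 2592 we need j ≤ 4, so at least 12 − 4 = 8 must reach 173.
Exactly 8 works: 8 values at 238 and 4 at 172 total 2592.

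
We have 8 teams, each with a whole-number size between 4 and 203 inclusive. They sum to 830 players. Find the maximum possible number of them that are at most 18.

Each value at 18 or below falls at least 203 − 18 = 185 short of the ceiling 203.
The ceiling total is 8 × 203 = 1624, and we need 830, so at most ⌊(1624 − 830)/185⌋ = 4 can be that low.
k = 4 is achieved by 4 values at 18 and 4 at 203, total 884; lower one of the 203's by 54 (still > 18) to reach 830.

4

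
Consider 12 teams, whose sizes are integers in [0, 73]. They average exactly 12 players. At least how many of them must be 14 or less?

The total is 12 × 12 = 144.
Each value above 14 is at least 15, contributing at least 15 − 0 = 15 above the floor 0.
The sum exceeds the floor total 0 by 144, so at most ⌊144/15⌋ = 9 exceed 14, and at least 3 are ≤ 14.
Exactly 3 works: 3 values at 0 and 9 at 15 total 135; raise one of the low values by 9 (still ≤ 14) to hit 144.

3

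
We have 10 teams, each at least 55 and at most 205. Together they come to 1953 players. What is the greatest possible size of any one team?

205

Maximizing one value means minimizing the remaining 9.
The other 9 contribute at least 9 × 55 = 495, leaving at most 1953 − 495 = 1458.
But each team is capped at 205, so the maximum is 205.
Achievable: one at 205 and the other 9 totalling 1748, which fits since 9 × 55 ≤ 1748 ≤ 9 × 205.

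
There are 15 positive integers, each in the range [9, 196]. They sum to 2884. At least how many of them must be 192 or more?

Suppose at most 15 − j of them reach 192; then j values are ≤ 191 and the rest ≤ 196.
The total is then ≤ 191·j + 196·(15 − j) = 2940 − 5j. For this to be ≥ 2884 we need j ≤ 11, so at least 15 − 11 = 4 must reach 192.
Exactly 4 works: 4 values at 196 and 11 at 191 total 2885; lower one of the high values by 1 (still ≥ 192) to hit 2884.

4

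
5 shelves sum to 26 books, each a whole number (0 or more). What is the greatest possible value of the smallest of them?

The average is 26/5 < 6, so some value is ≤ 5.
Equality holds with 4 values of 5 and 1 value of 6.

5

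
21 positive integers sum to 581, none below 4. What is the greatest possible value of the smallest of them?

If every one of the 21 were at least 28, the total would be at least 21 × 28 = 588 > 581.
Equality holds with 7 values of 27 and 14 values of 28.

27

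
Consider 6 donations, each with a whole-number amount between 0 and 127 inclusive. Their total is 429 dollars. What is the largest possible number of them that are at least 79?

5

If k of the values are ≥ 79, the total is ≥ 79k + 0(6 − k).
Setting 79k + 0(6 − k) ≤ 429 gives 79k ≤ 429, so k ≤ 5.
k = 5 is achieved by 5 values at 79 and 1 at 0, total 395; add 34 to one value (staying below 79) to reach 429.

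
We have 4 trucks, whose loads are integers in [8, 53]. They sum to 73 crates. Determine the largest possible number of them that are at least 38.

Suppose k of them are at least 38. Those contribute at least 38 each and the other 4 − k at least 8 each.
So the total is at least 38k + 8(4 − k) = 32 + 30k. This must be ≤ 73, giving k ≤ 1.
k = 1 is achieved by 1 value at 38 and 3 at 8, total 62; add 11 to one value (staying below 38) to reach 73.

1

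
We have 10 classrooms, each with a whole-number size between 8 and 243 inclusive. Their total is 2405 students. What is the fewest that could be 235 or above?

8

If only k of them are at least 235, the other 10 − k are at most 234, so the total is at most k·243 + (10 − k)·234.
This must reach 2405, so k·243 + (10 − k)·234 ≥ 2405, giving k ≥ 8.
Exactly 8 works: 8 values at 243 and 2 at 234 total 2412; lower one of the high values by 7 (still ≥ 235) to hit 2405.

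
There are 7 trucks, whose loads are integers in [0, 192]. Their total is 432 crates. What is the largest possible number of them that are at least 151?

Suppose k of them are at least 151. Those contribute at least 151 each and the other 7 − k at least 0 each.
So the total is at least 151k + 0(7 − k) = 0 + 151k. This must be ≤ 432, giving k ≤ 2.
k = 2 is achieved by 2 values at 151 and 5 at 0, total 302; add 130 to one value (staying below 151) to reach 432.

2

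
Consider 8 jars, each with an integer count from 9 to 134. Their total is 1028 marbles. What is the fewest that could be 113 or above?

Each value short of 113 is at most 112, costing at least 134 − 112 = 22 against the maximum total of 1072.
We can afford to lose at most 1072 − 1028 = 44, so at most ⌊44/22⌋ = 2 fall short, and at least 6 are ≥ 113.
Exactly 6 works: 6 values at 134 and 2 at 112 total 1028.

6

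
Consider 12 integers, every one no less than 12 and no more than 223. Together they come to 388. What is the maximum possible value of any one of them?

223

To make one integer as large as possible, make the other 11 as small as possible.
The other 11 contribute at least 11 × 12 = 132, leaving at most 388 − 132 = 256.
But each integer is capped at 223, so the maximum is 223.
Achievable: one at 223 and the other 11 totalling 165, which fits since 11 × 12 ≤ 165 ≤ 11 × 223.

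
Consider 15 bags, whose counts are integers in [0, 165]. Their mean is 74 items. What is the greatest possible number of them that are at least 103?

The total is 15 × 74 = 1110.
With k values at 103 or above and the rest at least 0, the sum is at least 0 + 103k.
Since the sum is 1110, we need 103k ≤ 1110, i.e. k ≤ 10.
k = 10 is achieved by 10 values at 103 and 5 at 0, total 1030; add 80 to one value (staying below 103) to reach 1110.

10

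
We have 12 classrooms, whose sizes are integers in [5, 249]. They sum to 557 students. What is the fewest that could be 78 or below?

6

Each value above 78 is at least 79, contributing at least 79 − 5 = 74 above the floor 5.
The sum exceeds the floor total 60 by 497, so at most ⌊497/74⌋ = 6 exceed 78, and at least 6 are ≤ 78.
Exactly 6 works: 6 values at 5 and 6 at 79 total 504; raise one of the low values by 53 (still ≤ 78) to hit 557.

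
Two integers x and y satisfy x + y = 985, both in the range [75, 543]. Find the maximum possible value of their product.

With x + y fixed, xy peaks when the two are closest together.
Taking x = 492 and y = 493 (both in [75, 543]) gives xy = 242556.

242556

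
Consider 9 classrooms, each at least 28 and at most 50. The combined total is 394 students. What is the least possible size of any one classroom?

28

Minimizing one value means maximizing the remaining 8.
The other 8 can take up 8 × 50 = 400 ≥ 394 − 28, so one classroom can sit at its floor of 28.
Achievable: one at 28 and the other 8 totalling 366, which fits since 8 × 28 ≤ 366 ≤ 8 × 50.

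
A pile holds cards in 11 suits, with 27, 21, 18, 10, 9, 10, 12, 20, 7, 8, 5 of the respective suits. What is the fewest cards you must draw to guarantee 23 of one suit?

In the worst case you take as many as possible of each suit without reaching 23: 22 + 21 + 18 + 10 + 9 + 10 + 12 + 20 + 7 + 8 + 5 = 142.
The next one must give 23 of some suit, so 142 + 1 = 143.

143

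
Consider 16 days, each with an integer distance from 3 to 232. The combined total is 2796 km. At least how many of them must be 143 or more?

6

Suppose at most 16 − j of them reach 143; then j values are ≤ 142 and the rest ≤ 232.
The total is then ≤ 142·j + 232·(16 − j) = 3712 − 90j. For this to be ≥ 2796 we need j ≤ 10, so at least 16 − 10 = 6 must reach 143.
Exactly 6 works: 6 values at 232 and 10 at 142 total 2812; lower one of the high values by 16 (still ≥ 143) to hit 2796.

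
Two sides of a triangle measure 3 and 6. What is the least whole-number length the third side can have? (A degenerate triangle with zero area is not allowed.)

The third side must exceed |3 − 6| = 3.
The smallest integer above 3 is 4.

4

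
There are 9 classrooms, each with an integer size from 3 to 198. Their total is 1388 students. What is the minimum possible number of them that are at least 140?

If only k of them are at least 140, the other 9 − k are at most 139, so the total is at most k·198 + (9 − k)·139.
This must reach 1388, so k·198 + (9 − k)·139 ≥ 1388, giving k ≥ 3.
Exactly 3 works: 3 values at 198 and 6 at 139 total 1428; lower one of the high values by 40 (still ≥ 140) to hit 1388.

3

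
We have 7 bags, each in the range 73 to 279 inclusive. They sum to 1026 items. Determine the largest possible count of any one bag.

To make one bag as large as possible, make the other 6 as small as possible.
The other 6 contribute at least 6 × 73 = 438, leaving at most 1026 − 438 = 588.
But each bag is capped at 279, so the maximum is 279.
Achievable: one at 279 and the other 6 totalling 747, which fits since 6 × 73 ≤ 747 ≤ 6 × 279.

279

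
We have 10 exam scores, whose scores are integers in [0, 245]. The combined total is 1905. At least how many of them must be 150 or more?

Suppose at most 10 − j of them reach 150; then j values are ≤ 149 and the rest ≤ 245.
The total is then ≤ 149·j + 245·(10 − j) = 2450 − 96j. For this to be ≥ 1905 we need j ≤ 5, so at least 10 − 5 = 5 must reach 150.
Exactly 5 works: 5 values at 245 and 5 at 149 total 1970; lower one of the high values by 65 (still ≥ 150) to hit 1905.

5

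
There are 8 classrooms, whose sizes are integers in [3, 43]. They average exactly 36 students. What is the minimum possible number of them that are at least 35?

2

The total is 8 × 36 = 288.
Each value short of 35 is at most 34, costing at least 43 − 34 = 9 against the maximum total of 344.
We can afford to lose at most 344 − 288 = 56, so at most ⌊56/9⌋ = 6 fall short, and at least 2 are ≥ 35.
Exactly 2 works: 2 values at 43 and 6 at 34 total 290; lower one of the high values by 2 (still ≥ 35) to hit 288.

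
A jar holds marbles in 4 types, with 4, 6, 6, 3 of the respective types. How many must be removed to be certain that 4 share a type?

In the worst case you take as many as possible of each type without reaching 4: 3 + 3 + 3 + 3 = 12.
The next one must give 4 of some type, so 12 + 1 = 13.

13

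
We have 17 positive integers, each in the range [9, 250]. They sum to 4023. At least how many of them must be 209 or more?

If only k of them are at least 209, the other 17 − k are at most 208, so the total is at most k·250 + (17 − k)·208.
This must reach 4023, so k·250 + (17 − k)·208 ≥ 4023, giving k ≥ 12.
Exactly 12 works: 12 values at 250 and 5 at 208 total 4040; lower one of the high values by 17 (still ≥ 209) to hit 4023.

12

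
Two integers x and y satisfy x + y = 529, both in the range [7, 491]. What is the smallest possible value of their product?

18658

Since x + y is fixed, pushing one of them to its bound minimizes the product.
At the endpoint x = 38, y = 529 − 38 = 491, so xy = 38 × 491 = 18658.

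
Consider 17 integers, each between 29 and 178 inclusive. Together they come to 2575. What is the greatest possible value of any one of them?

178

Maximizing one value means minimizing the remaining 16.
The other 16 contribute at least 16 × 29 = 464, leaving at most 2575 − 464 = 2111.
But each integer is capped at 178, so the maximum is 178.
Achievable: one at 178 and the other 16 totalling 2397, which fits since 16 × 29 ≤ 2397 ≤ 16 × 178.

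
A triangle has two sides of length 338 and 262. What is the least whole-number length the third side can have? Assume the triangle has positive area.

77

The third side must exceed |338 − 262| = 76.
The smallest integer above 76 is 77.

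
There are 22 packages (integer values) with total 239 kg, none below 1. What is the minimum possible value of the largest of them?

11

Some value must be at least ⌈239/22⌉ = 11, since 22 × 10 = 220 < 239.
Achievable: 19 of them at 11 and 3 at 10 total 239.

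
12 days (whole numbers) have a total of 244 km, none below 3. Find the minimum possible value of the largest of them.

21

Some value must be at least ⌈244/12⌉ = 21, since 12 × 20 = 240 < 244.
Taking 8 copies of 20 and 4 copies of 21 gives exactly 244, so 21 is attained.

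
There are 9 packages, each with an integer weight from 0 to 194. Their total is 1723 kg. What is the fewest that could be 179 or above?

8

Suppose at most 9 − j of them reach 179; then j values are ≤ 178 and the rest ≤ 194.
The total is then ≤ 178·j + 194·(9 − j) = 1746 − 16j. For this to be ≥ 1723 we need j ≤ 1, so at least 9 − 1 = 8 must reach 179.
Exactly 8 works: 8 values at 194 and 1 at 178 total 1730; lower one of the high values by 7 (still ≥ 179) to hit 1723.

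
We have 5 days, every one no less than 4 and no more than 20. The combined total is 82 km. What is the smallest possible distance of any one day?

Minimizing one value means maximizing the remaining 4.
The other 4 can take up 4 × 20 = 80 ≥ 82 − 4, so one day can sit at its floor of 4.
Achievable: one at 4 and the other 4 totalling 78, which fits since 4 × 4 ≤ 78 ≤ 4 × 20.

4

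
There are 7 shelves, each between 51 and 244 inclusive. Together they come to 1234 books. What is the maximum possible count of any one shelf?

244

To make one shelf as large as possible, make the other 6 as small as possible.
The other 6 contribute at least 6 × 51 = 306, leaving at most 1234 − 306 = 928.
But each shelf is capped at 244, so the maximum is 244.
Achievable: one at 244 and the other 6 totalling 990, which fits since 6 × 51 ≤ 990 ≤ 6 × 244.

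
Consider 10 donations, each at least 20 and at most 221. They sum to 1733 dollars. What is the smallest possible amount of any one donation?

To make one donation as small as possible, make the other 9 as large as possible.
The other 9 can take up 9 × 221 = 1989 ≥ 1733 − 20, so one donation can sit at its floor of 20.
Achievable: one at 20 and the other 9 totalling 1713, which fits since 9 × 20 ≤ 1713 ≤ 9 × 221.

20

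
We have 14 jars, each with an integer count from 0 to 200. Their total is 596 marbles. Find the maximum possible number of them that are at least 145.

Suppose k of them are at least 145. Those contribute at least 145 each and the other 14 − k at least 0 each.
So the total is at least 145k + 0(14 − k) = 0 + 145k. This must be ≤ 596, giving k ≤ 4.
k = 4 is achieved by 4 values at 145 and 10 at 0, total 580; add 16 to one value (staying below 145) to reach 596.

4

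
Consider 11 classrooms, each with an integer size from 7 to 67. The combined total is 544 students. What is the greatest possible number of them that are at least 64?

8

With k values at 64 or above and the rest at least 7, the sum is at least 77 + 57k.
Since the sum is 544, we need 57k ≤ 467, i.e. k ≤ 8.
k = 8 is achieved by 8 values at 64 and 3 at 7, total 533; add 11 to one value (staying below 64) to reach 544.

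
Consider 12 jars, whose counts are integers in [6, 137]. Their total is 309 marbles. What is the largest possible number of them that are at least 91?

2

With k values at 91 or above and the rest at least 6, the sum is at least 72 + 85k.
Since the sum is 309, we need 85k ≤ 237, i.e. k ≤ 2.
k = 2 is achieved by 2 values at 91 and 10 at 6, total 242; add 67 to one value (staying below 91) to reach 309.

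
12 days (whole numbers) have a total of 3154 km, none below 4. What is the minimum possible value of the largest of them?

Some value must be at least ⌈3154/12⌉ = 263, since 12 × 262 = 3144 < 3154.
Equality holds with 10 values of 263 and 2 values of 262.

263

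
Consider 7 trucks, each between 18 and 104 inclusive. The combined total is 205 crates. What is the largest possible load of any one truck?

Maximizing one value means minimizing the remaining 6.
The other 6 contribute at least 6 × 18 = 108, leaving at most 205 − 108 = 97.
Since 97 ≤ 104, this is achievable: one at 97 and 6 at 18.

97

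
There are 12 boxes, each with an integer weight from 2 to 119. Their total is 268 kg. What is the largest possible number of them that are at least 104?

With k values at 104 or above and the rest at least 2, the sum is at least 24 + 102k.
Since the sum is 268, we need 102k ≤ 244, i.e. k ≤ 2.
k = 2 is achieved by 2 values at 104 and 10 at 2, total 228; add 40 to one value (staying below 104) to reach 268.

2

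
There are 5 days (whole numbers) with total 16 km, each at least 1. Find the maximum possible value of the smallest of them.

If every one of the 5 were at least 4, the total would be at least 5 × 4 = 20 > 16.
Taking 4 copies of 3 and 1 copy of 4 gives exactly 16, so 3 is attained.

3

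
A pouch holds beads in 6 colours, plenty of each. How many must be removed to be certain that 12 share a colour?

In the worst case you draw 11 of each of the 6 colours: 6 × 11 = 66.
One more forces 12 of some colour, so 66 + 1 = 67.

67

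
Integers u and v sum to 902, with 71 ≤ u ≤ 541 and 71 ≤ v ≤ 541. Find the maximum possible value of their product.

With u + v fixed, uv peaks when the two are closest together.
Taking u = 451 and v = 451 (both in [71, 541]) gives uv = 203401.

203401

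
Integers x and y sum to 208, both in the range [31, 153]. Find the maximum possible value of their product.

10816

For a fixed sum, the product xy is largest when x and y are as close as possible.
Taking x = 104 and y = 104 (both in [31, 153]) gives xy = 10816.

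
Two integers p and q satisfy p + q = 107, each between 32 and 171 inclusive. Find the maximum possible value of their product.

2862

With p + q fixed, pq peaks when the two are closest together.
Taking p = 53 and q = 54 (both in [32, 171]) gives pq = 2862.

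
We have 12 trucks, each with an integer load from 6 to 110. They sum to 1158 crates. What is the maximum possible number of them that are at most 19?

Each value at 19 or below falls at least 110 − 19 = 91 short of the ceiling 110.
The ceiling total is 12 × 110 = 1320, and we need 1158, so at most ⌊(1320 − 1158)/91⌋ = 1 can be that low.
k = 1 is achieved by 1 value at 19 and 11 at 110, total 1229; lower one of the 110's by 71 (still > 19) to reach 1158.

1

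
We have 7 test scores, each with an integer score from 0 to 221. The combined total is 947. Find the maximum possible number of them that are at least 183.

Suppose k of them are at least 183. Those contribute at least 183 each and the other 7 − k at least 0 each.
So the total is at least 183k + 0(7 − k) = 0 + 183k. This must be ≤ 947, giving k ≤ 5.
k = 5 is achieved by 5 values at 183 and 2 at 0, total 915; add 32 to one value (staying below 183) to reach 947.

5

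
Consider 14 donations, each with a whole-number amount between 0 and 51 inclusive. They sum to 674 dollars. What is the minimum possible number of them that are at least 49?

Suppose at most 14 − j of them reach 49; then j values are ≤ 48 and the rest ≤ 51.
The total is then ≤ 48·j + 51·(14 − j) = 714 − 3j. For this to be ≥ 674 we need j ≤ 13, so at least 14 − 13 = 1 must reach 49.
Exactly 1 works: 1 value at 51 and 13 at 48 total 675; lower one of the high values by 1 (still ≥ 49) to hit 674.

1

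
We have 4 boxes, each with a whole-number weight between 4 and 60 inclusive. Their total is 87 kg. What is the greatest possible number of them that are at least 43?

1

With k values at 43 or above and the rest at least 4, the sum is at least 16 + 39k.
Since the sum is 87, we need 39k ≤ 71, i.e. k ≤ 1.
k = 1 is achieved by 1 value at 43 and 3 at 4, total 55; add 32 to one value (staying below 43) to reach 87.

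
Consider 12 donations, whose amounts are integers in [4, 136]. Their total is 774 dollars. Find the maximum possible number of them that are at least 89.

Suppose k of them are at least 89. Those contribute at least 89 each and the other 12 − k at least 4 each.
So the total is at least 89k + 4(12 − k) = 48 + 85k. This must be ≤ 774, giving k ≤ 8.
k = 8 is achieved by 8 values at 89 and 4 at 4, total 728; add 46 to one value (staying below 89) to reach 774.

8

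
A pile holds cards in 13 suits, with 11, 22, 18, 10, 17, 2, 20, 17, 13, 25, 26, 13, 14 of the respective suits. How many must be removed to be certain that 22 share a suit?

In the worst case you take as many as possible of each suit without reaching 22: 11 + 21 + 18 + 10 + 17 + 2 + 20 + 17 + 13 + 21 + 21 + 13 + 14 = 198.
The next one must give 22 of some suit, so 198 + 1 = 199.

199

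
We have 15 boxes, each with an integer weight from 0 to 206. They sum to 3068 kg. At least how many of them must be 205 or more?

4

If only k of them are at least 205, the other 15 − k are at most 204, so the total is at most k·206 + (15 − k)·204.
This must reach 3068, so k·206 + (15 − k)·204 ≥ 3068, giving k ≥ 4.
Exactly 4 works: 4 values at 206 and 11 at 204 total 3068.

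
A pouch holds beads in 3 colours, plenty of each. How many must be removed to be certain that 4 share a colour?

In the worst case you draw 3 of each of the 3 colours: 3 × 3 = 9.
One more forces 4 of some colour, so 9 + 1 = 10.

10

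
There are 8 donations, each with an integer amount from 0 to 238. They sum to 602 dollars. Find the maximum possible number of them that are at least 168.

3

With k values at 168 or above and the rest at least 0, the sum is at least 0 + 168k.
Since the sum is 602, we need 168k ≤ 602, i.e. k ≤ 3.
k = 3 is achieved by 3 values at 168 and 5 at 0, total 504; add 98 to one value (staying below 168) to reach 602.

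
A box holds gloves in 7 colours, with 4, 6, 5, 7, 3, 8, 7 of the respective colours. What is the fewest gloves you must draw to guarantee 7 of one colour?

In the worst case you take as many as possible of each colour without reaching 7: 4 + 6 + 5 + 6 + 3 + 6 + 6 = 36.
The next one must give 7 of some colour, so 36 + 1 = 37.

37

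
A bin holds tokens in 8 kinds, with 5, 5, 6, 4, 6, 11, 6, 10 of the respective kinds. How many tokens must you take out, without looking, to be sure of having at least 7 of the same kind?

45

In the worst case you take as many as possible of each kind without reaching 7: 5 + 5 + 6 + 4 + 6 + 6 + 6 + 6 = 44.
The next one must give 7 of some kind, so 44 + 1 = 45.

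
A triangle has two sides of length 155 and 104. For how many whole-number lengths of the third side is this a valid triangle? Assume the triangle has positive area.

The triangle inequality gives |155 − 104| < c < 155 + 104, i.e. 51 < c < 259.
So c can be any integer from 52 to 258: 207 values.

207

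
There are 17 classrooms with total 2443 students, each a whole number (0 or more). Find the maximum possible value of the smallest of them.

143

The 17 values sum to 2443, so their minimum is at most ⌊2443/17⌋ = 143.
Equality holds with 5 values of 143 and 12 values of 144.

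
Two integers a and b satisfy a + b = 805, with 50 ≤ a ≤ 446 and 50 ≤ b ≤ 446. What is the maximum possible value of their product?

162006

With a + b fixed, ab peaks when the two are closest together.
Taking a = 402 and b = 403 (both in [50, 446]) gives ab = 162006.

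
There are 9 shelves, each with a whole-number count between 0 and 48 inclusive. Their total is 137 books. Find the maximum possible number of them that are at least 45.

Suppose k of them are at least 45. Those contribute at least 45 each and the other 9 − k at least 0 each.
So the total is at least 45k + 0(9 − k) = 0 + 45k. This must be ≤ 137, giving k ≤ 3.
k = 3 is achieved by 3 values at 45 and 6 at 0, total 135; add 2 to one value (staying below 45) to reach 137.

3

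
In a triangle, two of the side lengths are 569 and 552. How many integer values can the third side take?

The triangle inequality gives |569 − 552| < c < 569 + 552, i.e. 17 < c < 1121.
So c can be any integer from 18 to 1120: 1103 values.

1103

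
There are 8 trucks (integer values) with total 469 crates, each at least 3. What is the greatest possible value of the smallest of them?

The average is 469/8 < 59, so some value is ≤ 58.
Achievable: 3 of them at 58 and 5 at 59 total 469.

58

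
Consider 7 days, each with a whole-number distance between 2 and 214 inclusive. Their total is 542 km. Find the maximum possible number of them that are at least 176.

3

If k of the values are ≥ 176, the total is ≥ 176k + 2(7 − k).
Setting 176k + 2(7 − k) ≤ 542 gives 174k ≤ 528, so k ≤ 3.
k = 3 is achieved by 3 values at 176 and 4 at 2, total 536; add 6 to one value (staying below 176) to reach 542.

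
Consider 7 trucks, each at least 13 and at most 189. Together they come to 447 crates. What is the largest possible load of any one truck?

189

To make one truck as large as possible, make the other 6 as small as possible.
The other 6 contribute at least 6 × 13 = 78, leaving at most 447 − 78 = 369.
But each truck is capped at 189, so the maximum is 189.
Achievable: one at 189 and the other 6 totalling 258, which fits since 6 × 13 ≤ 258 ≤ 6 × 189.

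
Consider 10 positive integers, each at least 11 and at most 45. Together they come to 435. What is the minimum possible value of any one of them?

To make one integer as small as possible, make the other 9 as large as possible.
The other 9 contribute at most 9 × 45 = 405, leaving at least 435 − 405 = 30.
Since 30 ≥ 11, this is achievable: one at 30 and 9 at 45.

30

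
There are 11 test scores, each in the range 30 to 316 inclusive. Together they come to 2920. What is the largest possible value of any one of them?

316

To make one score as large as possible, make the other 10 as small as possible.
The other 10 contribute at least 10 × 30 = 300, leaving at most 2920 − 300 = 2620.
But each score is capped at 316, so the maximum is 316.
Achievable: one at 316 and the other 10 totalling 2604, which fits since 10 × 30 ≤ 2604 ≤ 10 × 316.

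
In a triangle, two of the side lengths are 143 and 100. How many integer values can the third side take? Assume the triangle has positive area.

199

The triangle inequality gives |143 − 100| < c < 143 + 100, i.e. 43 < c < 243.
So c can be any integer from 44 to 242: 199 values.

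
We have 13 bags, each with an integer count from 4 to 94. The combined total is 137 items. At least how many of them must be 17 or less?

Each value above 17 is at least 18, contributing at least 18 − 4 = 14 above the floor 4.
The sum exceeds the floor total 52 by 85, so at most ⌊85/14⌋ = 6 exceed 17, and at least 7 are ≤ 17.
Exactly 7 works: 7 values at 4 and 6 at 18 total 136; raise one of the low values by 1 (still ≤ 17) to hit 137.

7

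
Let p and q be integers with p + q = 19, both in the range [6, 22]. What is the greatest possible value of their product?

With p + q fixed, pq peaks when the two are closest together.
Taking p = 9 and q = 10 (both in [6, 22]) gives pq = 90.

90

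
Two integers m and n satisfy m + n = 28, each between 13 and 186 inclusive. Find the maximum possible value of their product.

196

For a fixed sum, the product mn is largest when m and n are as close as possible.
Taking m = 14 and n = 14 (both in [13, 186]) gives mn = 196.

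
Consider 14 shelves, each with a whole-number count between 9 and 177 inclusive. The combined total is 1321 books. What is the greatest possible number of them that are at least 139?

9

Suppose k of them are at least 139. Those contribute at least 139 each and the other 14 − k at least 9 each.
So the total is at least 139k + 9(14 − k) = 126 + 130k. This must be ≤ 1321, giving k ≤ 9.
k = 9 is achieved by 9 values at 139 and 5 at 9, total 1296; add 25 to one value (staying below 139) to reach 1321.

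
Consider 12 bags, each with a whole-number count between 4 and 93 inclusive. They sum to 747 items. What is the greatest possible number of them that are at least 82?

8

If k of the values are ≥ 82, the total is ≥ 82k + 4(12 − k).
Setting 82k + 4(12 − k) ≤ 747 gives 78k ≤ 699, so k ≤ 8.
k = 8 is achieved by 8 values at 82 and 4 at 4, total 672; add 75 to one value (staying below 82) to reach 747.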